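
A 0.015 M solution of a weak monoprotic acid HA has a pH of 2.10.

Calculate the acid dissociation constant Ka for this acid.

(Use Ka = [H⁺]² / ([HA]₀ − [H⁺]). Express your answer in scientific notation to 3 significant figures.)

[H⁺] = 10^(−pH) = 10^(−2.10) = 7.943e-03 M. For HA ⇌ H⁺ + A⁻, Ka = [H⁺][A⁻]/[HA] = [H⁺]² / ([HA]₀ − [H⁺]) = (7.943e-03)² / (0.015 − 7.943e-03) = 8.94e-03.

K_a = 8.94e-03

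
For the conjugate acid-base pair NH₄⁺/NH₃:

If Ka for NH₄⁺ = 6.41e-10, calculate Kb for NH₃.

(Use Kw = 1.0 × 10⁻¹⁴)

For a conjugate pair Ka × Kb = Kw, so Kb = Kw/Ka = 1.0 × 10⁻¹⁴ / 6.41e-10 = 1.56e-05.

K_b = 1.56e-05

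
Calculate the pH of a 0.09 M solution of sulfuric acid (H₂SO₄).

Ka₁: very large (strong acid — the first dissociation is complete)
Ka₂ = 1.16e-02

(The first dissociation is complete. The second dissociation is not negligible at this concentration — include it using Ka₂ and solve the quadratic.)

First dissociation is complete: [H⁺]₀ = [HSO₄⁻]₀ = C = 0.09 M. Second dissociation HSO₄⁻ ⇌ H⁺ + SO₄²⁻: let x = [SO₄²⁻]. Ka₂ = (C + x)·x / (C − x) = 1.16e-02 → x² + (C + Ka₂)·x − Ka₂·C = 0 → x² + 0.10160·x − 1.044e-03 = 0. x = (−0.10160 + √(0.10160² + 4 × 1.044e-03)) / 2 = 9.4050e-03 M. [H⁺] = C + x = 0.09 + 9.4050e-03 = 9.9405e-02 M. pH = -log(9.9405e-02) = 1.00.

pH = 1.00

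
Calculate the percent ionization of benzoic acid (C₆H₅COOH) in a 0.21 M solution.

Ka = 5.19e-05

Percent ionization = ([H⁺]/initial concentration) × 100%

Using Ka equilibrium: x² + Ka×x - Ka×C = 0. Solving: [H⁺] = 3.2755e-03. Percent = (3.2755e-03/0.21) × 100

Percent ionization = 1.56%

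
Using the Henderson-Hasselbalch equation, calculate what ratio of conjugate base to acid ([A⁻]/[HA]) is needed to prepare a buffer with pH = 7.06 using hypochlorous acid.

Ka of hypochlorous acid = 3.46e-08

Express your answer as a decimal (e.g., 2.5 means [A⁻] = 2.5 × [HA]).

pKa = -log(3.46e-08) = 7.4609. pH = pKa + log([A⁻]/[HA]), so log([A⁻]/[HA]) = pH − pKa = 7.06 − 7.4609 = -0.4009. [A⁻]/[HA] = 10^(-0.4009) = 0.397

[A⁻]/[HA] = 0.397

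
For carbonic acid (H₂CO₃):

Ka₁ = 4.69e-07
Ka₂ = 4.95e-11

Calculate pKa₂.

pKa₂ = -log(Ka₂) = -log(4.95e-11) = 10.31.

pK_{a2} = 10.31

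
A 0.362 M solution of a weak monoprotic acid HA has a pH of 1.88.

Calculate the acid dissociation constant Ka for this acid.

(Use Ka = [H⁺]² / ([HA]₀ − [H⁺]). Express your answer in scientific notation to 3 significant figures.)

[H⁺] = 10^(−pH) = 10^(−1.88) = 1.318e-02 M. For HA ⇌ H⁺ + A⁻, Ka = [H⁺][A⁻]/[HA] = [H⁺]² / ([HA]₀ − [H⁺]) = (1.318e-02)² / (0.362 − 1.318e-02) = 4.98e-04.

K_a = 4.98e-04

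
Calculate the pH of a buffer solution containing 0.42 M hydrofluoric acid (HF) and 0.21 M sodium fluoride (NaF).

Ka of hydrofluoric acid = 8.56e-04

pKa = -log(8.56e-04) = 3.07. pH = pKa + log([A⁻]/[HA]) = 3.07 + log(0.21/0.42)

pH = 2.77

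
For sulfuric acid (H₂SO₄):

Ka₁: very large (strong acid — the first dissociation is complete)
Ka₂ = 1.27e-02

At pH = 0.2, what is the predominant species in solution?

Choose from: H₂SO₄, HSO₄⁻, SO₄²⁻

The first dissociation is complete, so H₂SO₄ itself is never the predominant species in water; pKa₂ = -log(1.27e-02) = 1.90. For a polyprotic acid the predominant species crosses at each pKa: below pKa_n the protonated form dominates, above it the deprotonated form does. At pH = 0.2, the predominant species is HSO₄⁻.

HSO₄⁻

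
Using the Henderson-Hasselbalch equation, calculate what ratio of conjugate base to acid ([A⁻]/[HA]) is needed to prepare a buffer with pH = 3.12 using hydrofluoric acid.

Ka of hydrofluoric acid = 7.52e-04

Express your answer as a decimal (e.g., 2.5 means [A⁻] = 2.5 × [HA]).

pKa = -log(7.52e-04) = 3.1238. pH = pKa + log([A⁻]/[HA]), so log([A⁻]/[HA]) = pH − pKa = 3.12 − 3.1238 = -0.0038. [A⁻]/[HA] = 10^(-0.0038) = 0.991

[A⁻]/[HA] = 0.991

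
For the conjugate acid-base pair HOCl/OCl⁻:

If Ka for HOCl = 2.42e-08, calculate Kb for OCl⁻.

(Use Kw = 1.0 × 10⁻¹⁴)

For a conjugate pair Ka × Kb = Kw, so Kb = Kw/Ka = 1.0 × 10⁻¹⁴ / 2.42e-08 = 4.13e-07.

K_b = 4.13e-07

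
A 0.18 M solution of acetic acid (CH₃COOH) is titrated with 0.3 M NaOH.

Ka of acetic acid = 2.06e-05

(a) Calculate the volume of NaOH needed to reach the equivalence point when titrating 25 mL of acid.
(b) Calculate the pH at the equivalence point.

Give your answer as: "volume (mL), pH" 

moles acid = 0.18 × 25/1000 = 0.0045 mol; V_base = moles/0.3 × 1000 = 15.0 mL. At equivalence only the conjugate base is present: [A⁻] = 0.0045/0.040 = 1.1250e-01 M. Kb = Kw/Ka = 4.85e-10; [OH⁻] = √(Kb × [A⁻]) = 7.3900e-06; pOH = 5.13; pH = 14 - pOH = 8.87.

V = 15.0 mL, pH = 8.87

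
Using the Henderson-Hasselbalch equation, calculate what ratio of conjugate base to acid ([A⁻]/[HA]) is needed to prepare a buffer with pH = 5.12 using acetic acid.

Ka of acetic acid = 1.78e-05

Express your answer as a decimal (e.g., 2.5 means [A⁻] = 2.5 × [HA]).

pKa = -log(1.78e-05) = 4.7496. pH = pKa + log([A⁻]/[HA]), so log([A⁻]/[HA]) = pH − pKa = 5.12 − 4.7496 = 0.3704. [A⁻]/[HA] = 10^(0.3704) = 2.35

[A⁻]/[HA] = 2.35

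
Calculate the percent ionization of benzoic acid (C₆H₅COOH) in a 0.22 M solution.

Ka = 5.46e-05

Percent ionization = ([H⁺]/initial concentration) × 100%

Using Ka equilibrium: x² + Ka×x - Ka×C = 0. Solving: [H⁺] = 3.4386e-03. Percent = (3.4386e-03/0.22) × 100

Percent ionization = 1.56%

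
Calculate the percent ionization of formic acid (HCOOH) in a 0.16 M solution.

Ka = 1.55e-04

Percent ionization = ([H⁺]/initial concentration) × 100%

Using Ka equilibrium: x² + Ka×x - Ka×C = 0. Solving: [H⁺] = 4.9031e-03. Percent = (4.9031e-03/0.16) × 100

Percent ionization = 3.06%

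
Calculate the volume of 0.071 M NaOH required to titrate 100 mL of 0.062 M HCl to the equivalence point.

At equivalence: moles acid = moles base. moles HCl = 0.062 × 100/1000 = 0.0062 mol. V_base = moles / 0.071 × 1000 = 87.3 mL.

V_{base} = 87.3 mL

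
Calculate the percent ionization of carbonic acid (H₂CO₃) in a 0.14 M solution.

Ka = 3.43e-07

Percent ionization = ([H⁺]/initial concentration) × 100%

Using Ka equilibrium: x² + Ka×x - Ka×C = 0. Solving: [H⁺] = 2.1896e-04. Percent = (2.1896e-04/0.14) × 100

Percent ionization = 0.156%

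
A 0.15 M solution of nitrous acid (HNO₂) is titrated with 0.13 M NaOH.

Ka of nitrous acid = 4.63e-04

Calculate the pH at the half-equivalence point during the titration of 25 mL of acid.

At half-equivalence [HA] = [A⁻], so Henderson-Hasselbalch gives pH = pKa = -log(4.63e-04) = 3.33.

pH = pKa = 3.33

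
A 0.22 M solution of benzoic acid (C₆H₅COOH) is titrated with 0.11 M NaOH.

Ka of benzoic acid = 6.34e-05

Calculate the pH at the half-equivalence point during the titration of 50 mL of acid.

At half-equivalence [HA] = [A⁻], so Henderson-Hasselbalch gives pH = pKa = -log(6.34e-05) = 4.20.

pH = pKa = 4.20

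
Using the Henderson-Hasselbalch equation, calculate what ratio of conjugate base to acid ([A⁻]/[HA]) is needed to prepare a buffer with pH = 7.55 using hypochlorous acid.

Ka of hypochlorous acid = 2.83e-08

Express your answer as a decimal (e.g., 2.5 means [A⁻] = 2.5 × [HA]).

pKa = -log(2.83e-08) = 7.5482. pH = pKa + log([A⁻]/[HA]), so log([A⁻]/[HA]) = pH − pKa = 7.55 − 7.5482 = 0.0018. [A⁻]/[HA] = 10^(0.0018) = 1.00

[A⁻]/[HA] = 1.00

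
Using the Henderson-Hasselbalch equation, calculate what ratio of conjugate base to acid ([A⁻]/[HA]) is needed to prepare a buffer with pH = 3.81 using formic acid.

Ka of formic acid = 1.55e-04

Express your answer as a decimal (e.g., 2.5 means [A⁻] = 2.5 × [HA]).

pKa = -log(1.55e-04) = 3.8097. pH = pKa + log([A⁻]/[HA]), so log([A⁻]/[HA]) = pH − pKa = 3.81 − 3.8097 = 0.0003. [A⁻]/[HA] = 10^(0.0003) = 1.00

[A⁻]/[HA] = 1.00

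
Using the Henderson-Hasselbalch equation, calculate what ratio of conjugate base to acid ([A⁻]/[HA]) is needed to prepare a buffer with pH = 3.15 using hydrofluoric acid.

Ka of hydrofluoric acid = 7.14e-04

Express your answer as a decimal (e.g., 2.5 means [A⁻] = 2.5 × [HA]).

pKa = -log(7.14e-04) = 3.1463. pH = pKa + log([A⁻]/[HA]), so log([A⁻]/[HA]) = pH − pKa = 3.15 − 3.1463 = 0.0037. [A⁻]/[HA] = 10^(0.0037) = 1.01

[A⁻]/[HA] = 1.01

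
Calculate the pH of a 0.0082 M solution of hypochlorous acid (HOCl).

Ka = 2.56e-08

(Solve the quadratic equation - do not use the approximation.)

x² + Ka×x - Ka×C = 0. Using quadratic formula: [H⁺] = 1.4476e-05

pH = 4.84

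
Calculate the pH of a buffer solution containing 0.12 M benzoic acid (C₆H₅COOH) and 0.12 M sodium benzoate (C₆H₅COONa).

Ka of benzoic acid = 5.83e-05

pKa = -log(5.83e-05) = 4.23. pH = pKa + log([A⁻]/[HA]) = 4.23 + log(0.12/0.12)

pH = 4.23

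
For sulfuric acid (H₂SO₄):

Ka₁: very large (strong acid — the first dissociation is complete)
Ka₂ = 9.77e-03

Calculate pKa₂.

pKa₂ = -log(Ka₂) = -log(9.77e-03) = 2.01.

pK_{a2} = 2.01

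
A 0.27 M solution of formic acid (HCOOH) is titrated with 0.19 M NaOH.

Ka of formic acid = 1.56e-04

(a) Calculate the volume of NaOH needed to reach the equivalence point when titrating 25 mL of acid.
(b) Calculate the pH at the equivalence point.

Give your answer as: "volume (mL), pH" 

moles acid = 0.27 × 25/1000 = 0.00675 mol; V_base = moles/0.19 × 1000 = 35.5 mL. At equivalence only the conjugate base is present: [A⁻] = 0.00675/0.061 = 1.1152e-01 M. Kb = Kw/Ka = 6.41e-11; [OH⁻] = √(Kb × [A⁻]) = 2.6737e-06; pOH = 5.57; pH = 14 - pOH = 8.43.

V = 35.5 mL, pH = 8.43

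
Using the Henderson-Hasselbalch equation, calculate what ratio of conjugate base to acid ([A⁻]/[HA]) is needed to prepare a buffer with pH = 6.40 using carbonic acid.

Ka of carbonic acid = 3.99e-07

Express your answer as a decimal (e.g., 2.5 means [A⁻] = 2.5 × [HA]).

pKa = -log(3.99e-07) = 6.3990. pH = pKa + log([A⁻]/[HA]), so log([A⁻]/[HA]) = pH − pKa = 6.40 − 6.3990 = 0.0010. [A⁻]/[HA] = 10^(0.0010) = 1.00

[A⁻]/[HA] = 1.00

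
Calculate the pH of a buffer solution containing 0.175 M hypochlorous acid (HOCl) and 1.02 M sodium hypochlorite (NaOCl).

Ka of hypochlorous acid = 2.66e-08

pKa = -log(2.66e-08) = 7.58. pH = pKa + log([A⁻]/[HA]) = 7.58 + log(1.02/0.175)

pH = 8.34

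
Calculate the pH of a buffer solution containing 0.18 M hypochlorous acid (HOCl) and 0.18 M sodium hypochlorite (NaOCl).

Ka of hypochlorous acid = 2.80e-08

pKa = -log(2.80e-08) = 7.55. pH = pKa + log([A⁻]/[HA]) = 7.55 + log(0.18/0.18)

pH = 7.55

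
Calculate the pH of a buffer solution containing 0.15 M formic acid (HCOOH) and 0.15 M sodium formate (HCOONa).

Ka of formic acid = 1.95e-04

pKa = -log(1.95e-04) = 3.71. pH = pKa + log([A⁻]/[HA]) = 3.71 + log(0.15/0.15)

pH = 3.71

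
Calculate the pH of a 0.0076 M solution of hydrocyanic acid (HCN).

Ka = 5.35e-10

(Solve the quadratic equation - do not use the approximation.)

x² + Ka×x - Ka×C = 0. Using quadratic formula: [H⁺] = 2.0162e-06

pH = 5.70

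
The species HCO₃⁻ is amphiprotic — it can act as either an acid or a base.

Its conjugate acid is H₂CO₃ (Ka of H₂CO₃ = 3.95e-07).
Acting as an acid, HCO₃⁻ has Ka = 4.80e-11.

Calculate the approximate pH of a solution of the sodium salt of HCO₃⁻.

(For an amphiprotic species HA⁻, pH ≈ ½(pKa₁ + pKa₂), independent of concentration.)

pKa₁ = -log(3.95e-07) = 6.40; pKa₂ = -log(4.80e-11) = 10.32. For an amphiprotic species, pH ≈ ½(pKa₁ + pKa₂) = ½(6.40 + 10.32) = 8.36.

pH = 8.36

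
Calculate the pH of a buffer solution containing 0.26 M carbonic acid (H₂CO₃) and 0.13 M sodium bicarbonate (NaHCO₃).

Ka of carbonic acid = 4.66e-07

pKa = -log(4.66e-07) = 6.33. pH = pKa + log([A⁻]/[HA]) = 6.33 + log(0.13/0.26)

pH = 6.03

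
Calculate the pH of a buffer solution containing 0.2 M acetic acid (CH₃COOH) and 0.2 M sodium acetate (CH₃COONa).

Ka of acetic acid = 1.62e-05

pKa = -log(1.62e-05) = 4.79. pH = pKa + log([A⁻]/[HA]) = 4.79 + log(0.2/0.2)

pH = 4.79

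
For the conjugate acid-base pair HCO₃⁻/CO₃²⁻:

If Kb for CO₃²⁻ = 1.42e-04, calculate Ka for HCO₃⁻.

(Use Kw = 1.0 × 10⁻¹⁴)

For a conjugate pair Ka × Kb = Kw, so Ka = Kw/Kb = 1.0 × 10⁻¹⁴ / 1.42e-04 = 7.04e-11.

K_a = 7.04e-11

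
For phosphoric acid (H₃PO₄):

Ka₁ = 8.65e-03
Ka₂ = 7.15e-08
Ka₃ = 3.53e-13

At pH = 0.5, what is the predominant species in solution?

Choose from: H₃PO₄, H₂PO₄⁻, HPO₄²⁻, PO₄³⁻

pKa₁ = 2.06, pKa₂ = 7.15, pKa₃ = 12.45. For a polyprotic acid the predominant species crosses at each pKa: below pKa_n the protonated form dominates, above it the deprotonated form does. At pH = 0.5, the predominant species is H₃PO₄.

H₃PO₄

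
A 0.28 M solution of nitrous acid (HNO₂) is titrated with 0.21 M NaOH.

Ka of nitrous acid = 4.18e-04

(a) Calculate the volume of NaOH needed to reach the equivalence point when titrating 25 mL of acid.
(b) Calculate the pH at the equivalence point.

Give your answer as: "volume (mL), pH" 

moles acid = 0.28 × 25/1000 = 0.007 mol; V_base = moles/0.21 × 1000 = 33.3 mL. At equivalence only the conjugate base is present: [A⁻] = 0.007/0.058 = 1.2000e-01 M. Kb = Kw/Ka = 2.39e-11; [OH⁻] = √(Kb × [A⁻]) = 1.6943e-06; pOH = 5.77; pH = 14 - pOH = 8.23.

V = 33.3 mL, pH = 8.23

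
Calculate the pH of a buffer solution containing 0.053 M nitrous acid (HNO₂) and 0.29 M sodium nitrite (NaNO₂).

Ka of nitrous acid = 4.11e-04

pKa = -log(4.11e-04) = 3.39. pH = pKa + log([A⁻]/[HA]) = 3.39 + log(0.29/0.053)

pH = 4.12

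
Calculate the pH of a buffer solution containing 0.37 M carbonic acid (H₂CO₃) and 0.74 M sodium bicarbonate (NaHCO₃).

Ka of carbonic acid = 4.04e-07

pKa = -log(4.04e-07) = 6.39. pH = pKa + log([A⁻]/[HA]) = 6.39 + log(0.74/0.37)

pH = 6.69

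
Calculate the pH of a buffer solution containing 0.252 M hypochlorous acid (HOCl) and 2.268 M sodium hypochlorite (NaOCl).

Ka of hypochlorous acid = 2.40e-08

pKa = -log(2.40e-08) = 7.62. pH = pKa + log([A⁻]/[HA]) = 7.62 + log(2.268/0.252)

pH = 8.57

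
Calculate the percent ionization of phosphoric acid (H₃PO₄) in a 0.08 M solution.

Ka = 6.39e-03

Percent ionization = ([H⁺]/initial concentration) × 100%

Using Ka equilibrium: x² + Ka×x - Ka×C = 0. Solving: [H⁺] = 1.9639e-02. Percent = (1.9639e-02/0.08) × 100

Percent ionization = 24.5%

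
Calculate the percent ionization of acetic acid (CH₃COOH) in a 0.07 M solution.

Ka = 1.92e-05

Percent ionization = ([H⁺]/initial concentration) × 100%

Using Ka equilibrium: x² + Ka×x - Ka×C = 0. Solving: [H⁺] = 1.1497e-03. Percent = (1.1497e-03/0.07) × 100

Percent ionization = 1.64%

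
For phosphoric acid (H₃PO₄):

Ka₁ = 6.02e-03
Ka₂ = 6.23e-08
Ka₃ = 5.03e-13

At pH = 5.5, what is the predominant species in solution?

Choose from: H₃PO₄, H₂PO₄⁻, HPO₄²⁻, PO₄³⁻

pKa₁ = 2.22, pKa₂ = 7.21, pKa₃ = 12.30. For a polyprotic acid the predominant species crosses at each pKa: below pKa_n the protonated form dominates, above it the deprotonated form does. At pH = 5.5, the predominant species is H₂PO₄⁻.

H₂PO₄⁻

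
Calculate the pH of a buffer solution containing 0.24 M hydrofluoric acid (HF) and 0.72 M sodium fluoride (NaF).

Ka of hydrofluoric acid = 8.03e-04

pKa = -log(8.03e-04) = 3.10. pH = pKa + log([A⁻]/[HA]) = 3.10 + log(0.72/0.24)

pH = 3.57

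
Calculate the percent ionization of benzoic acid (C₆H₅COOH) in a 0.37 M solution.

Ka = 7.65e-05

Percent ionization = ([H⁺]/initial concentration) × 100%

Using Ka equilibrium: x² + Ka×x - Ka×C = 0. Solving: [H⁺] = 5.2821e-03. Percent = (5.2821e-03/0.37) × 100

Percent ionization = 1.43%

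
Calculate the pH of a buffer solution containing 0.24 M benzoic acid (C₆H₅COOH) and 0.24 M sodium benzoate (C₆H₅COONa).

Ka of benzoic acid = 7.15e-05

pKa = -log(7.15e-05) = 4.15. pH = pKa + log([A⁻]/[HA]) = 4.15 + log(0.24/0.24)

pH = 4.15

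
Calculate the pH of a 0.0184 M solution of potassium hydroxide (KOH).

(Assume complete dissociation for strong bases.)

[OH⁻] = 0.0184 M for strong base. pOH = -log[OH⁻] = 1.74, pH = 14 - pOH

pH = 12.26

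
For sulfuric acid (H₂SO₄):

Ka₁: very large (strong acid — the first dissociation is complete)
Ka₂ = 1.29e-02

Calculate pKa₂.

pKa₂ = -log(Ka₂) = -log(1.29e-02) = 1.89.

pK_{a2} = 1.89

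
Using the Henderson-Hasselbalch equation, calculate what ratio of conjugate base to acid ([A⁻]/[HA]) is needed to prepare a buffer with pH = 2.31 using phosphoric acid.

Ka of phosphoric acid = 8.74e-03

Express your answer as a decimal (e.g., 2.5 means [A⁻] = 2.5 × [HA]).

pKa = -log(8.74e-03) = 2.0585. pH = pKa + log([A⁻]/[HA]), so log([A⁻]/[HA]) = pH − pKa = 2.31 − 2.0585 = 0.2515. [A⁻]/[HA] = 10^(0.2515) = 1.78

[A⁻]/[HA] = 1.78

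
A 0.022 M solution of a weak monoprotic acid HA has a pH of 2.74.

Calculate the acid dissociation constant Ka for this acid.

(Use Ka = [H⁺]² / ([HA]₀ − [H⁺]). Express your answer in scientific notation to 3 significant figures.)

[H⁺] = 10^(−pH) = 10^(−2.74) = 1.820e-03 M. For HA ⇌ H⁺ + A⁻, Ka = [H⁺][A⁻]/[HA] = [H⁺]² / ([HA]₀ − [H⁺]) = (1.820e-03)² / (0.022 − 1.820e-03) = 1.64e-04.

K_a = 1.64e-04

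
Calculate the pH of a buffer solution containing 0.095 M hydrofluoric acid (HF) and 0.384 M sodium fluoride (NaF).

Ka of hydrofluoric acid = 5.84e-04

pKa = -log(5.84e-04) = 3.23. pH = pKa + log([A⁻]/[HA]) = 3.23 + log(0.384/0.095)

pH = 3.84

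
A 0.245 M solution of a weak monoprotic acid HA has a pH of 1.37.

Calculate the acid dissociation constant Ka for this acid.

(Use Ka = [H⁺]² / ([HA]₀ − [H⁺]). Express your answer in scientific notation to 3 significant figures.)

[H⁺] = 10^(−pH) = 10^(−1.37) = 4.266e-02 M. For HA ⇌ H⁺ + A⁻, Ka = [H⁺][A⁻]/[HA] = [H⁺]² / ([HA]₀ − [H⁺]) = (4.266e-02)² / (0.245 − 4.266e-02) = 8.99e-03.

K_a = 8.99e-03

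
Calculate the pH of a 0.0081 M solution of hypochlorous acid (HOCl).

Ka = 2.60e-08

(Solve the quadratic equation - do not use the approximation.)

x² + Ka×x - Ka×C = 0. Using quadratic formula: [H⁺] = 1.4499e-05

pH = 4.84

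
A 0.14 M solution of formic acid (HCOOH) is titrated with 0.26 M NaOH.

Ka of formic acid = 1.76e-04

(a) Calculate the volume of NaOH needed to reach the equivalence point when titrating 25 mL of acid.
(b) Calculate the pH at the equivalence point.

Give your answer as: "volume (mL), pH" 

moles acid = 0.14 × 25/1000 = 0.0035 mol; V_base = moles/0.26 × 1000 = 13.5 mL. At equivalence only the conjugate base is present: [A⁻] = 0.0035/0.038 = 9.1000e-02 M. Kb = Kw/Ka = 5.68e-11; [OH⁻] = √(Kb × [A⁻]) = 2.2739e-06; pOH = 5.64; pH = 14 - pOH = 8.36.

V = 13.5 mL, pH = 8.36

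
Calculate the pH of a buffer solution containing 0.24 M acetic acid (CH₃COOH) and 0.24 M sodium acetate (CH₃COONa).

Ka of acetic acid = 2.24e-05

pKa = -log(2.24e-05) = 4.65. pH = pKa + log([A⁻]/[HA]) = 4.65 + log(0.24/0.24)

pH = 4.65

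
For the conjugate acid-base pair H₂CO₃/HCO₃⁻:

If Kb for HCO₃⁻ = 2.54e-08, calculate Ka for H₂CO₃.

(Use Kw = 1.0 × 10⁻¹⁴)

For a conjugate pair Ka × Kb = Kw, so Ka = Kw/Kb = 1.0 × 10⁻¹⁴ / 2.54e-08 = 3.94e-07.

K_a = 3.94e-07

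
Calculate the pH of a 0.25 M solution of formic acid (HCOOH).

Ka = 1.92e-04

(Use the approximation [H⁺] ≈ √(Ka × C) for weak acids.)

[H⁺] = √(Ka × C) = √(1.92e-04 × 0.25) = 6.9282e-03. pH = -log(6.9282e-03)

pH = 2.16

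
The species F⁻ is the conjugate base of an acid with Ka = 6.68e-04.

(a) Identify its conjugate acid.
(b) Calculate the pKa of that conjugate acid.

(a) The conjugate acid is formed by adding one H⁺ to F⁻, giving HF. (b) pKa = -log(Ka) = -log(6.68e-04) = 3.18.

Conjugate acid: HF; pK_a = 3.18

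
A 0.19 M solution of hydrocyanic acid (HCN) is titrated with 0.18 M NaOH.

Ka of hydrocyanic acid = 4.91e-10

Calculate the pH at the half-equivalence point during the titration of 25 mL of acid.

At half-equivalence [HA] = [A⁻], so Henderson-Hasselbalch gives pH = pKa = -log(4.91e-10) = 9.31.

pH = pKa = 9.31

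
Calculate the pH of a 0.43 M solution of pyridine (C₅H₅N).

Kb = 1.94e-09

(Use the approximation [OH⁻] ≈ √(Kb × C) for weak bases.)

[OH⁻] = √(Kb × C) = √(1.94e-09 × 0.43) = 2.8883e-05. pOH = 4.54, pH = 14 - pOH

pH = 9.46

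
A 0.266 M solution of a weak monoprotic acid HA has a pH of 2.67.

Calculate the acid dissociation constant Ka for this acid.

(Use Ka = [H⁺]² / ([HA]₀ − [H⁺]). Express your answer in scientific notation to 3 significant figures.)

[H⁺] = 10^(−pH) = 10^(−2.67) = 2.138e-03 M. For HA ⇌ H⁺ + A⁻, Ka = [H⁺][A⁻]/[HA] = [H⁺]² / ([HA]₀ − [H⁺]) = (2.138e-03)² / (0.266 − 2.138e-03) = 1.73e-05.

K_a = 1.73e-05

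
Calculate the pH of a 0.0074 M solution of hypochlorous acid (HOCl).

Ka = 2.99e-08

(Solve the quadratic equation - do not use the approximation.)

x² + Ka×x - Ka×C = 0. Using quadratic formula: [H⁺] = 1.4860e-05

pH = 4.83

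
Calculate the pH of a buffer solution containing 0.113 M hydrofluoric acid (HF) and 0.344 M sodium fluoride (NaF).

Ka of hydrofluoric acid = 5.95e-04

pKa = -log(5.95e-04) = 3.23. pH = pKa + log([A⁻]/[HA]) = 3.23 + log(0.344/0.113)

pH = 3.71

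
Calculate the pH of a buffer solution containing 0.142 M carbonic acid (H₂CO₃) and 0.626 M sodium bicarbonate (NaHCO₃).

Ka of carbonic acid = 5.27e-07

pKa = -log(5.27e-07) = 6.28. pH = pKa + log([A⁻]/[HA]) = 6.28 + log(0.626/0.142)

pH = 6.92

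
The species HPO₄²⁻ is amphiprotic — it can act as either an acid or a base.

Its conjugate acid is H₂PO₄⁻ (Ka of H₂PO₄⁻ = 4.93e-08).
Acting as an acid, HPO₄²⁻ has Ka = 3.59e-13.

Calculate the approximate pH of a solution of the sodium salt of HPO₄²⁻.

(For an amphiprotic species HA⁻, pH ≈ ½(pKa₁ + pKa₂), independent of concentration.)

pKa₁ = -log(4.93e-08) = 7.31; pKa₂ = -log(3.59e-13) = 12.44. For an amphiprotic species, pH ≈ ½(pKa₁ + pKa₂) = ½(7.31 + 12.44) = 9.88.

pH = 9.88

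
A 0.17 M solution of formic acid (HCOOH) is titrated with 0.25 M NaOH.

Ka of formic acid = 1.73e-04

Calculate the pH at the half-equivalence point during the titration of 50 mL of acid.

At half-equivalence [HA] = [A⁻], so Henderson-Hasselbalch gives pH = pKa = -log(1.73e-04) = 3.76.

pH = pKa = 3.76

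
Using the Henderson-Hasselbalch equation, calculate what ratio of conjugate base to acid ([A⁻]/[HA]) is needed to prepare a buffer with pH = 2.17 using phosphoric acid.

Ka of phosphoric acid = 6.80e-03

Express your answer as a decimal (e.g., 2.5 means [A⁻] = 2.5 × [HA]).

pKa = -log(6.80e-03) = 2.1675. pH = pKa + log([A⁻]/[HA]), so log([A⁻]/[HA]) = pH − pKa = 2.17 − 2.1675 = 0.0025. [A⁻]/[HA] = 10^(0.0025) = 1.01

[A⁻]/[HA] = 1.01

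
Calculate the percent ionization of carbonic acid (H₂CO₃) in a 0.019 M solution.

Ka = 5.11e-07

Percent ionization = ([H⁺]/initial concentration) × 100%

Using Ka equilibrium: x² + Ka×x - Ka×C = 0. Solving: [H⁺] = 9.8279e-05. Percent = (9.8279e-05/0.019) × 100

Percent ionization = 0.517%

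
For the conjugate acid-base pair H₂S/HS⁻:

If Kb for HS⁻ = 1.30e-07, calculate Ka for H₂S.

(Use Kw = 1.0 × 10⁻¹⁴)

For a conjugate pair Ka × Kb = Kw, so Ka = Kw/Kb = 1.0 × 10⁻¹⁴ / 1.30e-07 = 7.69e-08.

K_a = 7.69e-08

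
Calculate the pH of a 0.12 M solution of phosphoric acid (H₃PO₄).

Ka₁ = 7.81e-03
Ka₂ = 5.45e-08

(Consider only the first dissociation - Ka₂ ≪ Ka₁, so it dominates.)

First dissociation dominates. From Ka₁ = [H⁺][HA⁻]/[H₂A], x² + Ka₁·x − Ka₁·C = 0 with C = 0.12 M and Ka₁ = 7.81e-03. Solving: [H⁺] = (−Ka₁ + √(Ka₁² + 4·Ka₁·C)) / 2 = 2.6957e-02 M. pH = -log(2.6957e-02) = 1.57.

pH = 1.57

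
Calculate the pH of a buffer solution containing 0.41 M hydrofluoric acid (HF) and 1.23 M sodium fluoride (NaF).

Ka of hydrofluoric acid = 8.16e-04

pKa = -log(8.16e-04) = 3.09. pH = pKa + log([A⁻]/[HA]) = 3.09 + log(1.23/0.41)

pH = 3.57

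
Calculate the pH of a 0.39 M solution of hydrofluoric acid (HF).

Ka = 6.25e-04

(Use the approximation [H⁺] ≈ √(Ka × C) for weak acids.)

[H⁺] = √(Ka × C) = √(6.25e-04 × 0.39) = 1.5612e-02. pH = -log(1.5612e-02)

pH = 1.81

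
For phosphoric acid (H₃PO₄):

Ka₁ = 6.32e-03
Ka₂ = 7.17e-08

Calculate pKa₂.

pKa₂ = -log(Ka₂) = -log(7.17e-08) = 7.14.

pK_{a2} = 7.14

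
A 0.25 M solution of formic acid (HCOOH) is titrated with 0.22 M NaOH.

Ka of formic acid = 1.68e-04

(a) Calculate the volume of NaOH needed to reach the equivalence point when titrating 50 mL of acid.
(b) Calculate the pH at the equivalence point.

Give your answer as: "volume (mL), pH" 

moles acid = 0.25 × 50/1000 = 0.0125 mol; V_base = moles/0.22 × 1000 = 56.8 mL. At equivalence only the conjugate base is present: [A⁻] = 0.0125/0.107 = 1.1702e-01 M. Kb = Kw/Ka = 5.95e-11; [OH⁻] = √(Kb × [A⁻]) = 2.6392e-06; pOH = 5.58; pH = 14 - pOH = 8.42.

V = 56.8 mL, pH = 8.42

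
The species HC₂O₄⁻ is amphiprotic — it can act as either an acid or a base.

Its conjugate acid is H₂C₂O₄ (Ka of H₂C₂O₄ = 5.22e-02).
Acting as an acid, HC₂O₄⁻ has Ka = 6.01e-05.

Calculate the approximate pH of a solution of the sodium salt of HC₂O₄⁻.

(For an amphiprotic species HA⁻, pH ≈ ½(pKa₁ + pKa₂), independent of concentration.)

pKa₁ = -log(5.22e-02) = 1.28; pKa₂ = -log(6.01e-05) = 4.22. For an amphiprotic species, pH ≈ ½(pKa₁ + pKa₂) = ½(1.28 + 4.22) = 2.75.

pH = 2.75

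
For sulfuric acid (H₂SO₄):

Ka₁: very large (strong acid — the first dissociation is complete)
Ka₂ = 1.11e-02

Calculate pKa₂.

pKa₂ = -log(Ka₂) = -log(1.11e-02) = 1.95.

pK_{a2} = 1.95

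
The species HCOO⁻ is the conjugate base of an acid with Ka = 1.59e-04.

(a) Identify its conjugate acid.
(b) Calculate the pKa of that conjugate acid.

(a) The conjugate acid is formed by adding one H⁺ to HCOO⁻, giving HCOOH. (b) pKa = -log(Ka) = -log(1.59e-04) = 3.80.

Conjugate acid: HCOOH; pK_a = 3.80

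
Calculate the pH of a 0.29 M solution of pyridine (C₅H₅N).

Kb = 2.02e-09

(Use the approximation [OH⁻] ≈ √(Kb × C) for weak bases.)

[OH⁻] = √(Kb × C) = √(2.02e-09 × 0.29) = 2.4203e-05. pOH = 4.62, pH = 14 - pOH

pH = 9.38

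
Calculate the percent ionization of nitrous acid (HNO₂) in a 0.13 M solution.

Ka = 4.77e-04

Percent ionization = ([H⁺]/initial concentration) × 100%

Using Ka equilibrium: x² + Ka×x - Ka×C = 0. Solving: [H⁺] = 7.6398e-03. Percent = (7.6398e-03/0.13) × 100

Percent ionization = 5.88%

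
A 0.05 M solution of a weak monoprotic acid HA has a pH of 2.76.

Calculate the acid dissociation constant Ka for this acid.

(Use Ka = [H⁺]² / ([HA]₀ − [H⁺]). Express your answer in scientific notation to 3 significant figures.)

[H⁺] = 10^(−pH) = 10^(−2.76) = 1.738e-03 M. For HA ⇌ H⁺ + A⁻, Ka = [H⁺][A⁻]/[HA] = [H⁺]² / ([HA]₀ − [H⁺]) = (1.738e-03)² / (0.05 − 1.738e-03) = 6.26e-05.

K_a = 6.26e-05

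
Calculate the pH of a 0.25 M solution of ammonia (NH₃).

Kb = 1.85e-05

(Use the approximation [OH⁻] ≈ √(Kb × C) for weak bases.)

[OH⁻] = √(Kb × C) = √(1.85e-05 × 0.25) = 2.1506e-03. pOH = 2.67, pH = 14 - pOH

pH = 11.33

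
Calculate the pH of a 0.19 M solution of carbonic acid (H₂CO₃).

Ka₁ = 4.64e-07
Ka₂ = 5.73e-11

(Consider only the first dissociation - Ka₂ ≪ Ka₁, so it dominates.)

First dissociation dominates. From Ka₁ = [H⁺][HA⁻]/[H₂A], x² + Ka₁·x − Ka₁·C = 0 with C = 0.19 M and Ka₁ = 4.64e-07. Solving: [H⁺] = (−Ka₁ + √(Ka₁² + 4·Ka₁·C)) / 2 = 2.9669e-04 M. pH = -log(2.9669e-04) = 3.53.

pH = 3.53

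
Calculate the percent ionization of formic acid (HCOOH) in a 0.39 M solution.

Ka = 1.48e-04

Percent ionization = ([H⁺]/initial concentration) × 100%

Using Ka equilibrium: x² + Ka×x - Ka×C = 0. Solving: [H⁺] = 7.5237e-03. Percent = (7.5237e-03/0.39) × 100

Percent ionization = 1.93%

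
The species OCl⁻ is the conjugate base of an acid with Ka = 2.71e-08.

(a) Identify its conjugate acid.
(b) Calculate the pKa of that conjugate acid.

(a) The conjugate acid is formed by adding one H⁺ to OCl⁻, giving HOCl. (b) pKa = -log(Ka) = -log(2.71e-08) = 7.57.

Conjugate acid: HOCl; pK_a = 7.57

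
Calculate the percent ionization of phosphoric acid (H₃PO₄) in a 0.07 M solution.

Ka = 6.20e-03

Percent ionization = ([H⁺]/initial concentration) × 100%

Using Ka equilibrium: x² + Ka×x - Ka×C = 0. Solving: [H⁺] = 1.7962e-02. Percent = (1.7962e-02/0.07) × 100

Percent ionization = 25.7%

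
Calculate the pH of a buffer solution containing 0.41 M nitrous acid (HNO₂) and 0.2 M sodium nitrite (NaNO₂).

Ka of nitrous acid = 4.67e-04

pKa = -log(4.67e-04) = 3.33. pH = pKa + log([A⁻]/[HA]) = 3.33 + log(0.2/0.41)

pH = 3.02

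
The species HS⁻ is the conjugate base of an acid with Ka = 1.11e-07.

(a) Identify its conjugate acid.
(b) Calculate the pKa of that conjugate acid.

(a) The conjugate acid is formed by adding one H⁺ to HS⁻, giving H₂S. (b) pKa = -log(Ka) = -log(1.11e-07) = 6.95.

Conjugate acid: H₂S; pK_a = 6.95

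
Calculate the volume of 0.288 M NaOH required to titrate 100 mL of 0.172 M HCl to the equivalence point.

At equivalence: moles acid = moles base. moles HCl = 0.172 × 100/1000 = 0.0172 mol. V_base = moles / 0.288 × 1000 = 59.7 mL.

V_{base} = 59.7 mL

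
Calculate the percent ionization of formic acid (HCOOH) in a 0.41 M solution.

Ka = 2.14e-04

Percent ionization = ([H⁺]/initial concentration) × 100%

Using Ka equilibrium: x² + Ka×x - Ka×C = 0. Solving: [H⁺] = 9.2606e-03. Percent = (9.2606e-03/0.41) × 100

Percent ionization = 2.26%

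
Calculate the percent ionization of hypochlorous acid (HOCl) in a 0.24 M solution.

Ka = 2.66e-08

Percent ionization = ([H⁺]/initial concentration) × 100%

Using Ka equilibrium: x² + Ka×x - Ka×C = 0. Solving: [H⁺] = 7.9887e-05. Percent = (7.9887e-05/0.24) × 100

Percent ionization = 0.0333%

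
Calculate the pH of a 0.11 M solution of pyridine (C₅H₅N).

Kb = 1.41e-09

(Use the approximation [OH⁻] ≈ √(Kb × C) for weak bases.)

[OH⁻] = √(Kb × C) = √(1.41e-09 × 0.11) = 1.2454e-05. pOH = 4.90, pH = 14 - pOH

pH = 9.10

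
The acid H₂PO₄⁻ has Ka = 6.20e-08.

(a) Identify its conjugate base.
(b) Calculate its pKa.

(a) The conjugate base is formed by removing one H⁺ from H₂PO₄⁻, giving HPO₄²⁻. (b) pKa = -log(Ka) = -log(6.20e-08) = 7.21.

Conjugate base: HPO₄²⁻; pK_a = 7.21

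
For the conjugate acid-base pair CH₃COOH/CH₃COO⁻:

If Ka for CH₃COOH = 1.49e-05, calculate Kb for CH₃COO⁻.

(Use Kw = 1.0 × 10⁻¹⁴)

For a conjugate pair Ka × Kb = Kw, so Kb = Kw/Ka = 1.0 × 10⁻¹⁴ / 1.49e-05 = 6.71e-10.

K_b = 6.71e-10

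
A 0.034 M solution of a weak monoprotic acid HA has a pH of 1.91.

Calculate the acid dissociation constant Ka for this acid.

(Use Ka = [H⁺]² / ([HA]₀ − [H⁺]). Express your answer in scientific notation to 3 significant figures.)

[H⁺] = 10^(−pH) = 10^(−1.91) = 1.230e-02 M. For HA ⇌ H⁺ + A⁻, Ka = [H⁺][A⁻]/[HA] = [H⁺]² / ([HA]₀ − [H⁺]) = (1.230e-02)² / (0.034 − 1.230e-02) = 6.98e-03.

K_a = 6.98e-03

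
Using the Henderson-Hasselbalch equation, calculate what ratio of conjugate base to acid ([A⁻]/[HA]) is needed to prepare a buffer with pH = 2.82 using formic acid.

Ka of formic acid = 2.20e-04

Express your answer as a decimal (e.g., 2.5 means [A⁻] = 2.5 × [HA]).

pKa = -log(2.20e-04) = 3.6576. pH = pKa + log([A⁻]/[HA]), so log([A⁻]/[HA]) = pH − pKa = 2.82 − 3.6576 = -0.8376. [A⁻]/[HA] = 10^(-0.8376) = 0.145

[A⁻]/[HA] = 0.145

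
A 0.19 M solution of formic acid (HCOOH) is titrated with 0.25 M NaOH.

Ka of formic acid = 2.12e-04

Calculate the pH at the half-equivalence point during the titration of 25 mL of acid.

At half-equivalence [HA] = [A⁻], so Henderson-Hasselbalch gives pH = pKa = -log(2.12e-04) = 3.67.

pH = pKa = 3.67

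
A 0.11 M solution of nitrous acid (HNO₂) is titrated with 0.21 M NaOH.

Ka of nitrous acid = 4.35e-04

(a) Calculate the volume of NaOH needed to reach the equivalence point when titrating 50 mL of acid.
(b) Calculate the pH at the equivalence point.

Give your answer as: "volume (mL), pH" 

moles acid = 0.11 × 50/1000 = 0.0055 mol; V_base = moles/0.21 × 1000 = 26.2 mL. At equivalence only the conjugate base is present: [A⁻] = 0.0055/0.076 = 7.2188e-02 M. Kb = Kw/Ka = 2.30e-11; [OH⁻] = √(Kb × [A⁻]) = 1.2882e-06; pOH = 5.89; pH = 14 - pOH = 8.11.

V = 26.2 mL, pH = 8.11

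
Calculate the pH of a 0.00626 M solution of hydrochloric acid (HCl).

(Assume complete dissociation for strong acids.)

[H⁺] = 0.00626 M for strong acid. pH = -log[H⁺] = -log(0.00626)

pH = 2.20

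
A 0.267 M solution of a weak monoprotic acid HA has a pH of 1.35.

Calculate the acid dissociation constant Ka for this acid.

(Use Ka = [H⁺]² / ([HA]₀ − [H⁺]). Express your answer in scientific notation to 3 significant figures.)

[H⁺] = 10^(−pH) = 10^(−1.35) = 4.467e-02 M. For HA ⇌ H⁺ + A⁻, Ka = [H⁺][A⁻]/[HA] = [H⁺]² / ([HA]₀ − [H⁺]) = (4.467e-02)² / (0.267 − 4.467e-02) = 8.97e-03.

K_a = 8.97e-03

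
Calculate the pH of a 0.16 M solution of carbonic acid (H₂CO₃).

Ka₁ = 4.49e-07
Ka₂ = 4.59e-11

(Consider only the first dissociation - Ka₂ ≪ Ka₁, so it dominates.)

First dissociation dominates. From Ka₁ = [H⁺][HA⁻]/[H₂A], x² + Ka₁·x − Ka₁·C = 0 with C = 0.16 M and Ka₁ = 4.49e-07. Solving: [H⁺] = (−Ka₁ + √(Ka₁² + 4·Ka₁·C)) / 2 = 2.6781e-04 M. pH = -log(2.6781e-04) = 3.57.

pH = 3.57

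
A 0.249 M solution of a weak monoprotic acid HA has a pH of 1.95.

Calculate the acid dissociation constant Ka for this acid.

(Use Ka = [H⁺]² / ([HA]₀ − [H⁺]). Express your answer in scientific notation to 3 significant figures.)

[H⁺] = 10^(−pH) = 10^(−1.95) = 1.122e-02 M. For HA ⇌ H⁺ + A⁻, Ka = [H⁺][A⁻]/[HA] = [H⁺]² / ([HA]₀ − [H⁺]) = (1.122e-02)² / (0.249 − 1.122e-02) = 5.29e-04.

K_a = 5.29e-04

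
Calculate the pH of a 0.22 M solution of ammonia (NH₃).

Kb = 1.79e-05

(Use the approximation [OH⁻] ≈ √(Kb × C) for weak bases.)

[OH⁻] = √(Kb × C) = √(1.79e-05 × 0.22) = 1.9844e-03. pOH = 2.70, pH = 14 - pOH

pH = 11.30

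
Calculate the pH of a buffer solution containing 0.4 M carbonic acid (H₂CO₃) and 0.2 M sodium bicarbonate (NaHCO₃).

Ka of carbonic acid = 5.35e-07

pKa = -log(5.35e-07) = 6.27. pH = pKa + log([A⁻]/[HA]) = 6.27 + log(0.2/0.4)

pH = 5.97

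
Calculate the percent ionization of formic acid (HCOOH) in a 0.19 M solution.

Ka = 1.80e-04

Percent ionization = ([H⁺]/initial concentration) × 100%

Using Ka equilibrium: x² + Ka×x - Ka×C = 0. Solving: [H⁺] = 5.7588e-03. Percent = (5.7588e-03/0.19) × 100

Percent ionization = 3.03%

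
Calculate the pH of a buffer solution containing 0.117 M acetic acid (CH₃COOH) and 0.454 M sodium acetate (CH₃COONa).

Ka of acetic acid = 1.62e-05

pKa = -log(1.62e-05) = 4.79. pH = pKa + log([A⁻]/[HA]) = 4.79 + log(0.454/0.117)

pH = 5.38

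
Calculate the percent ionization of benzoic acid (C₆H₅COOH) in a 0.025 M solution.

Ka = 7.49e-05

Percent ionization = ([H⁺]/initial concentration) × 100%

Using Ka equilibrium: x² + Ka×x - Ka×C = 0. Solving: [H⁺] = 1.3315e-03. Percent = (1.3315e-03/0.025) × 100

Percent ionization = 5.33%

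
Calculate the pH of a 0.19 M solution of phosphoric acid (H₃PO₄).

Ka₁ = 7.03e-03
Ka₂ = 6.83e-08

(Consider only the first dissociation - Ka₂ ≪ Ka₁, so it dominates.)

First dissociation dominates. From Ka₁ = [H⁺][HA⁻]/[H₂A], x² + Ka₁·x − Ka₁·C = 0 with C = 0.19 M and Ka₁ = 7.03e-03. Solving: [H⁺] = (−Ka₁ + √(Ka₁² + 4·Ka₁·C)) / 2 = 3.3201e-02 M. pH = -log(3.3201e-02) = 1.48.

pH = 1.48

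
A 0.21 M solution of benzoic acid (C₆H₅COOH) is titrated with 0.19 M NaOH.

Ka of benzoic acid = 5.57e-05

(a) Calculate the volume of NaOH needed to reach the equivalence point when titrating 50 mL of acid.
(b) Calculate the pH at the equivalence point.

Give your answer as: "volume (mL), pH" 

moles acid = 0.21 × 50/1000 = 0.0105 mol; V_base = moles/0.19 × 1000 = 55.3 mL. At equivalence only the conjugate base is present: [A⁻] = 0.0105/0.105 = 9.9750e-02 M. Kb = Kw/Ka = 1.80e-10; [OH⁻] = √(Kb × [A⁻]) = 4.2318e-06; pOH = 5.37; pH = 14 - pOH = 8.63.

V = 55.3 mL, pH = 8.63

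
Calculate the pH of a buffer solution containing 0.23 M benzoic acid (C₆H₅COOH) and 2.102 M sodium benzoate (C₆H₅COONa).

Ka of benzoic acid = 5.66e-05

pKa = -log(5.66e-05) = 4.25. pH = pKa + log([A⁻]/[HA]) = 4.25 + log(2.102/0.23)

pH = 5.21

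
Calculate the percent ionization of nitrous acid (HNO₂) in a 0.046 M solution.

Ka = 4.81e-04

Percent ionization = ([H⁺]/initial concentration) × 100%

Using Ka equilibrium: x² + Ka×x - Ka×C = 0. Solving: [H⁺] = 4.4695e-03. Percent = (4.4695e-03/0.046) × 100

Percent ionization = 9.72%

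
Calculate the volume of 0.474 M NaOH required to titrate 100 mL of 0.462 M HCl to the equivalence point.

At equivalence: moles acid = moles base. moles HCl = 0.462 × 100/1000 = 0.0462 mol. V_base = moles / 0.474 × 1000 = 97.5 mL.

V_{base} = 97.5 mL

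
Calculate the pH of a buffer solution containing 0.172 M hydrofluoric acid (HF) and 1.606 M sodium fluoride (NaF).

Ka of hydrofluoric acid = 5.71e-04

pKa = -log(5.71e-04) = 3.24. pH = pKa + log([A⁻]/[HA]) = 3.24 + log(1.606/0.172)

pH = 4.21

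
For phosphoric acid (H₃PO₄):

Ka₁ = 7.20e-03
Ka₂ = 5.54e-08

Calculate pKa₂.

pKa₂ = -log(Ka₂) = -log(5.54e-08) = 7.26.

pK_{a2} = 7.26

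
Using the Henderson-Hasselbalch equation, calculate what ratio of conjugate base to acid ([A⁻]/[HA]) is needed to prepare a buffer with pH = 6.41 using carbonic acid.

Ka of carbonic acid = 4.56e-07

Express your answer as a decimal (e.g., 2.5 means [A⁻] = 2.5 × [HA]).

pKa = -log(4.56e-07) = 6.3410. pH = pKa + log([A⁻]/[HA]), so log([A⁻]/[HA]) = pH − pKa = 6.41 − 6.3410 = 0.0690. [A⁻]/[HA] = 10^(0.0690) = 1.17

[A⁻]/[HA] = 1.17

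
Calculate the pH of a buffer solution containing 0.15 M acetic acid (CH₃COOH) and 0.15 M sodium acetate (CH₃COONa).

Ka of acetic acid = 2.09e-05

pKa = -log(2.09e-05) = 4.68. pH = pKa + log([A⁻]/[HA]) = 4.68 + log(0.15/0.15)

pH = 4.68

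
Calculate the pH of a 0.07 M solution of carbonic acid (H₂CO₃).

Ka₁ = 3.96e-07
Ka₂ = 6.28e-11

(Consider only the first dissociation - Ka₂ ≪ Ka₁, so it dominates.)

First dissociation dominates. From Ka₁ = [H⁺][HA⁻]/[H₂A], x² + Ka₁·x − Ka₁·C = 0 with C = 0.07 M and Ka₁ = 3.96e-07. Solving: [H⁺] = (−Ka₁ + √(Ka₁² + 4·Ka₁·C)) / 2 = 1.6630e-04 M. pH = -log(1.6630e-04) = 3.78.

pH = 3.78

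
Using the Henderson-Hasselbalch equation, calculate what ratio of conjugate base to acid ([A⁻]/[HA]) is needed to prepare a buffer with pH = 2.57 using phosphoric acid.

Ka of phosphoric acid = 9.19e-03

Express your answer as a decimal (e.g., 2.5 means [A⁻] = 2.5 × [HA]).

pKa = -log(9.19e-03) = 2.0367. pH = pKa + log([A⁻]/[HA]), so log([A⁻]/[HA]) = pH − pKa = 2.57 − 2.0367 = 0.5333. [A⁻]/[HA] = 10^(0.5333) = 3.41

[A⁻]/[HA] = 3.41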